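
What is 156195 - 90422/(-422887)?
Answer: 66052925387/422887 ≈ 1.5620e+5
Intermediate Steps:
156195 - 90422/(-422887) = 156195 - 90422*(-1)/422887 = 156195 - 1*(-90422/422887) = 156195 + 90422/422887 = 66052925387/422887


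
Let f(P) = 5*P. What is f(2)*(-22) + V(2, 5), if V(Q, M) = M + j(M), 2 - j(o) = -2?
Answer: -211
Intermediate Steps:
j(o) = 4 (j(o) = 2 - 1*(-2) = 2 + 2 = 4)
V(Q, M) = 4 + M (V(Q, M) = M + 4 = 4 + M)
f(2)*(-22) + V(2, 5) = (5*2)*(-22) + (4 + 5) = 10*(-22) + 9 = -220 + 9 = -211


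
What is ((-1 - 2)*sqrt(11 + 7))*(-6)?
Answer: 54*sqrt(2) ≈ 76.368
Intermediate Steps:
((-1 - 2)*sqrt(11 + 7))*(-6) = -9*sqrt(2)*(-6) = 54*sqrt(2)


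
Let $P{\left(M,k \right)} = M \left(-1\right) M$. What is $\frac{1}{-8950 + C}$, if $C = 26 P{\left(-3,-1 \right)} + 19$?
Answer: $- \frac{1}{9165} \approx -0.00010911$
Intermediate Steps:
$P{\left(M,k \right)} = - M^{2}$ ($P{\left(M,k \right)} = - M M = - M^{2}$)
$C = -215$ ($C = 26 \left(- \left(-3\right)^{2}\right) + 19 = 26 \left(\left(-1\right) 9\right) + 19 = 26 \left(-9\right) + 19 = -234 + 19 = -215$)
$\frac{1}{-8950 + C} = \frac{1}{-8950 - 215} = \frac{1}{-9165} = - \frac{1}{9165}$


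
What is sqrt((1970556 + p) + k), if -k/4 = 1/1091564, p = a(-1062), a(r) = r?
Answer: sqrt(146667229259369323)/272891 ≈ 1403.4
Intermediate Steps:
p = -1062
k = -1/272891 (k = -4/1091564 = -4*1/1091564 = -1/272891 ≈ -3.6645e-6)
sqrt((1970556 + p) + k) = sqrt((1970556 - 1062) - 1/272891) = sqrt(1969494 - 1/272891) = sqrt(537457187153/272891) = sqrt(146667229259369323)/272891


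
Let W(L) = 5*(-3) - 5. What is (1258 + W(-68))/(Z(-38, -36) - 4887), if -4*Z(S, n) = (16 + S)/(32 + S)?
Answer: -14856/58655 ≈ -0.25328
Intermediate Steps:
W(L) = -20 (W(L) = -15 - 5 = -20)
Z(S, n) = -(16 + S)/(4*(32 + S))
(1258 + W(-68))/(Z(-38, -36) - 4887) = (1258 - 20)/((-16 - 1*(-38))/(4*(32 - 38)) - 4887) = 1238/((¼)*(-16 + 38)/(-6) - 4887) = 1238/((¼)*(-⅙)*22 - 4887) = 1238/(-11/12 - 4887) = 1238/(-58655/12) = 1238*(-12/58655) = -14856/58655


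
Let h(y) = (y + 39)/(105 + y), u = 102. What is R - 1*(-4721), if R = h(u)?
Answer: 325796/69 ≈ 4721.7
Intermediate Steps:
h(y) = (39 + y)/(105 + y)
R = 47/69 (R = (39 + 102)/(105 + 102) = 141/207 = (1/207)*141 = 47/69 ≈ 0.68116)
R - 1*(-4721) = 47/69 - 1*(-4721) = 47/69 + 4721 = 325796/69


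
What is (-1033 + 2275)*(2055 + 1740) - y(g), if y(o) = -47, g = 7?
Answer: 4713437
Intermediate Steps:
(-1033 + 2275)*(2055 + 1740) - y(g) = (-1033 + 2275)*(2055 + 1740) - 1*(-47) = 1242*3795 + 47 = 4713390 + 47 = 4713437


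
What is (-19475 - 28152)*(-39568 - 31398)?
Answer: 3379897682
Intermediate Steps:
(-19475 - 28152)*(-39568 - 31398) = -47627*(-70966) = 3379897682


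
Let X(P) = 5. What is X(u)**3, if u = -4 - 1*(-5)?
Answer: 125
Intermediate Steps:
u = 1 (u = -4 + 5 = 1)
X(u)**3 = 5**3 = 125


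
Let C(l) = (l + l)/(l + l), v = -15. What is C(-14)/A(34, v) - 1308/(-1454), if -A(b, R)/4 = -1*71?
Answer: 186463/206468 ≈ 0.90311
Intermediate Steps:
A(b, R) = 284 (A(b, R) = -(-4)*71 = -4*(-71) = 284)
C(l) = 1 (C(l) = (2*l)/((2*l)) = (2*l)*(1/(2*l)) = 1)
C(-14)/A(34, v) - 1308/(-1454) = 1/284 - 1308/(-1454) = 1*(1/284) - 1308*(-1/1454) = 1/284 + 654/727 = 186463/206468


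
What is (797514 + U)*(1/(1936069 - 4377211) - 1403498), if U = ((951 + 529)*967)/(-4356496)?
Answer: -1487956758307779210182641/1329353169804 ≈ -1.1193e+12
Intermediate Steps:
U = -178895/544562 (U = (1480*967)*(-1/4356496) = 1431160*(-1/4356496) = -178895/544562 ≈ -0.32851)
(797514 + U)*(1/(1936069 - 4377211) - 1403498) = (797514 - 178895/544562)*(1/(1936069 - 4377211) - 1403498) = 434295639973*(1/(-2441142) - 1403498)/544562 = 434295639973*(-1/2441142 - 1403498)/544562 = (434295639973/544562)*(-3426137914717/2441142) = -1487956758307779210182641/1329353169804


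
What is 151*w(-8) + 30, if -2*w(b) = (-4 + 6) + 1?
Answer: -393/2 ≈ -196.50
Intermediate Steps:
w(b) = -3/2 (w(b) = -((-4 + 6) + 1)/2 = -(2 + 1)/2 = -1/2*3 = -3/2)
151*w(-8) + 30 = 151*(-3/2) + 30 = -453/2 + 30 = -393/2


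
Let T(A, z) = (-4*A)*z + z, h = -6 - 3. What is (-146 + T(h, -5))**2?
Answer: 109561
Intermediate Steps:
h = -9
T(A, z) = z - 4*A*z (T(A, z) = -4*A*z + z = z - 4*A*z)
(-146 + T(h, -5))**2 = (-146 - 5*(1 - 4*(-9)))**2 = (-146 - 5*(1 + 36))**2 = (-146 - 5*37)**2 = (-146 - 185)**2 = (-331)**2 = 109561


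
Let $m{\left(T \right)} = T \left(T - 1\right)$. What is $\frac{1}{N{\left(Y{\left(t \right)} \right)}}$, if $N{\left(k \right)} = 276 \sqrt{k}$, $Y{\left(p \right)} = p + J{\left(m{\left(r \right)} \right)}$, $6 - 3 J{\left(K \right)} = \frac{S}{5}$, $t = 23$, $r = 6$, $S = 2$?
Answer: $\frac{\sqrt{5595}}{102948} \approx 0.00072658$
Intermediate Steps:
$m{\left(T \right)} = T \left(-1 + T\right)$
$J{\left(K \right)} = \frac{28}{15}$ ($J{\left(K \right)} = 2 - \frac{2 \cdot \frac{1}{5}}{3} = 2 - \frac{2}{15} = \frac{28}{15}$)
$Y{\left(p \right)} = \frac{28}{15} + p$ ($Y{\left(p \right)} = p + \frac{28}{15} = \frac{28}{15} + p$)
$\frac{1}{N{\left(Y{\left(t \right)} \right)}} = \frac{1}{276 \sqrt{\frac{28}{15} + 23}} = \frac{1}{276 \sqrt{\frac{373}{15}}} = \frac{1}{276 \frac{\sqrt{5595}}{15}} = \frac{1}{\frac{92}{5} \sqrt{5595}} = \frac{\sqrt{5595}}{102948}$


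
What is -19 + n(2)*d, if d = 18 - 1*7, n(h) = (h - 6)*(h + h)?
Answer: -195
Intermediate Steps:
n(h) = 2*h*(-6 + h) (n(h) = (-6 + h)*(2*h) = 2*h*(-6 + h))
d = 11 (d = 18 - 7 = 11)
-19 + n(2)*d = -19 + (2*2*(-6 + 2))*11 = -19 + (2*2*(-4))*11 = -19 - 16*11 = -19 - 176 = -195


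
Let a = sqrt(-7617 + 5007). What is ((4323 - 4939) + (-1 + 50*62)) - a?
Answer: 2483 - 3*I*sqrt(290) ≈ 2483.0 - 51.088*I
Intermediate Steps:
a = 3*I*sqrt(290) (a = sqrt(-2610) = 3*I*sqrt(290) ≈ 51.088*I)
((4323 - 4939) + (-1 + 50*62)) - a = ((4323 - 4939) + (-1 + 50*62)) - 3*I*sqrt(290) = (-616 + (-1 + 3100)) - 3*I*sqrt(290) = (-616 + 3099) - 3*I*sqrt(290) = 2483 - 3*I*sqrt(290)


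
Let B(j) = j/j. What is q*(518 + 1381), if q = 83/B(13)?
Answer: 157617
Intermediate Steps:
B(j) = 1
q = 83 (q = 83/1 = 83*1 = 83)
q*(518 + 1381) = 83*(518 + 1381) = 83*1899 = 157617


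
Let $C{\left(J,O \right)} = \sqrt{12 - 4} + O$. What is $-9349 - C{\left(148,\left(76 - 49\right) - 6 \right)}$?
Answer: $-9370 - 2 \sqrt{2} \approx -9372.8$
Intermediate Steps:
$C{\left(J,O \right)} = O + 2 \sqrt{2}$ ($C{\left(J,O \right)} = \sqrt{8} + O = 2 \sqrt{2} + O = O + 2 \sqrt{2}$)
$-9349 - C{\left(148,\left(76 - 49\right) - 6 \right)} = -9349 - \left(\left(\left(76 - 49\right) - 6\right) + 2 \sqrt{2}\right) = -9349 - \left(\left(27 - 6\right) + 2 \sqrt{2}\right) = -9349 - \left(21 + 2 \sqrt{2}\right) = -9370 - 2 \sqrt{2}$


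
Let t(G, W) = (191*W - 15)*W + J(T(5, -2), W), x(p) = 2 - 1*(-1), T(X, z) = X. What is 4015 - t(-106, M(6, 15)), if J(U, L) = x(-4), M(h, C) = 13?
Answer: -28072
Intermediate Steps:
x(p) = 3 (x(p) = 2 + 1 = 3)
J(U, L) = 3
t(G, W) = 3 + W*(-15 + 191*W) (t(G, W) = (191*W - 15)*W + 3 = (-15 + 191*W)*W + 3 = W*(-15 + 191*W) + 3 = 3 + W*(-15 + 191*W))
4015 - t(-106, M(6, 15)) = 4015 - (3 - 15*13 + 191*13²) = 4015 - (3 - 195 + 191*169) = 4015 - (3 - 195 + 32279) = 4015 - 1*32087 = 4015 - 32087 = -28072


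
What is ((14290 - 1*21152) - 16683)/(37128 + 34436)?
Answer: -23545/71564 ≈ -0.32901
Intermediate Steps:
((14290 - 1*21152) - 16683)/(37128 + 34436) = ((14290 - 21152) - 16683)/71564 = (-6862 - 16683)*(1/71564) = -23545*1/71564 = -23545/71564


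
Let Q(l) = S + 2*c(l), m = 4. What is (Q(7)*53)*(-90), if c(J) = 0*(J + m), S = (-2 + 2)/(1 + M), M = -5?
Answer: 0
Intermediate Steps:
S = 0 (S = (-2 + 2)/(1 - 5) = 0/(-4) = 0*(-1/4) = 0)
c(J) = 0 (c(J) = 0*(J + 4) = 0*(4 + J) = 0)
Q(l) = 0 (Q(l) = 0 + 2*0 = 0 + 0 = 0)
(Q(7)*53)*(-90) = (0*53)*(-90) = 0*(-90) = 0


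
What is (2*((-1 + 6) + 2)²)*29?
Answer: 2842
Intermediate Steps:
(2*((-1 + 6) + 2)²)*29 = (2*(5 + 2)²)*29 = (2*7²)*29 = (2*49)*29 = 98*29 = 2842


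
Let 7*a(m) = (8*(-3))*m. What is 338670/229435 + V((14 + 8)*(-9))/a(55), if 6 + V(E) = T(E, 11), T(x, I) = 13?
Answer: 87160417/60570840 ≈ 1.4390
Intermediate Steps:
V(E) = 7 (V(E) = -6 + 13 = 7)
a(m) = -24*m/7 (a(m) = ((8*(-3))*m)/7 = (-24*m)/7 = -24*m/7)
338670/229435 + V((14 + 8)*(-9))/a(55) = 338670/229435 + 7/((-24/7*55)) = 338670*(1/229435) + 7/(-1320/7) = 67734/45887 + 7*(-7/1320) = 67734/45887 - 49/1320 = 87160417/60570840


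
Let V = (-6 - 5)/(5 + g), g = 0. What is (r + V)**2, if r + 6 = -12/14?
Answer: 100489/1225 ≈ 82.032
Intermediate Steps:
r = -48/7 (r = -6 - 12/14 = -6 - 12*1/14 = -6 - 6/7 = -48/7 ≈ -6.8571)
V = -11/5 (V = (-6 - 5)/(5 + 0) = -11/5 ≈ -2.2000)
(r + V)**2 = (-48/7 - 11/5)**2 = (-317/35)**2 = 100489/1225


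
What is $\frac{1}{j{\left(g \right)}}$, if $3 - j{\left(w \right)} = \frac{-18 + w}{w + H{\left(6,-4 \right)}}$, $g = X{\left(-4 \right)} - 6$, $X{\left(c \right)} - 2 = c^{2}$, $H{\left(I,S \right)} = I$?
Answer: $\frac{3}{10} \approx 0.3$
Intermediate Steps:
$X{\left(c \right)} = 2 + c^{2}$
$g = 12$ ($g = \left(2 + \left(-4\right)^{2}\right) - 6 = \left(2 + 16\right) - 6 = 18 - 6 = 12$)
$j{\left(w \right)} = 3 - \frac{-18 + w}{6 + w}$ ($j{\left(w \right)} = 3 - \frac{-18 + w}{w + 6} = 3 - \frac{-18 + w}{6 + w}$)
$\frac{1}{j{\left(g \right)}} = \frac{1}{2 \frac{1}{6 + 12} \left(18 + 12\right)} = \frac{1}{2 \cdot \frac{1}{18} \cdot 30} = \frac{1}{\frac{10}{3}} = \frac{3}{10}$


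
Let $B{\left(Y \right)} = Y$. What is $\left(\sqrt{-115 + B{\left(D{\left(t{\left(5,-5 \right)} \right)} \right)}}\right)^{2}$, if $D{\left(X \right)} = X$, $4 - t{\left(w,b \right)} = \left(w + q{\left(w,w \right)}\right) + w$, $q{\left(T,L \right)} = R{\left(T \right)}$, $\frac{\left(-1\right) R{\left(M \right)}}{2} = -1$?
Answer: $-123$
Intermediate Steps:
$R{\left(M \right)} = 2$ ($R{\left(M \right)} = \left(-2\right) \left(-1\right) = 2$)
$q{\left(T,L \right)} = 2$
$t{\left(w,b \right)} = 2 - 2 w$ ($t{\left(w,b \right)} = 4 - \left(\left(w + 2\right) + w\right) = 4 - \left(\left(2 + w\right) + w\right) = 4 - \left(2 + 2 w\right) = 2 - 2 w$)
$\left(\sqrt{-115 + B{\left(D{\left(t{\left(5,-5 \right)} \right)} \right)}}\right)^{2} = \left(\sqrt{-115 + \left(2 - 10\right)}\right)^{2} = \left(\sqrt{-115 - 8}\right)^{2} = \left(\sqrt{-123}\right)^{2} = \left(i \sqrt{123}\right)^{2} = -123$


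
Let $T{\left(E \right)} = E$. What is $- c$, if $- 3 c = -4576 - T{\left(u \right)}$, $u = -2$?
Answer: $- \frac{4574}{3} \approx -1524.7$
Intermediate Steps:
$c = \frac{4574}{3}$ ($c = - \frac{-4576 - -2}{3} = - \frac{-4576 + 2}{3} = \left(- \frac{1}{3}\right) \left(-4574\right) = \frac{4574}{3} \approx 1524.7$)
$- c = \left(-1\right) \frac{4574}{3} = - \frac{4574}{3}$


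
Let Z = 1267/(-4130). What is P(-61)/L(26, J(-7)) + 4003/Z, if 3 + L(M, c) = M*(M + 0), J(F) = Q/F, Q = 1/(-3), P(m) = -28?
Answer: -1589476278/121813 ≈ -13049.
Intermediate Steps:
Z = -181/590 (Z = 1267*(-1/4130) = -181/590 ≈ -0.30678)
Q = -⅓ ≈ -0.33333
J(F) = -1/(3*F)
L(M, c) = -3 + M² (L(M, c) = -3 + M*(M + 0) = -3 + M*M = -3 + M²)
P(-61)/L(26, J(-7)) + 4003/Z = -28/(-3 + 26²) + 4003/(-181/590) = -28/(-3 + 676) + 4003*(-590/181) = -28/673 - 2361770/181 = -1589476278/121813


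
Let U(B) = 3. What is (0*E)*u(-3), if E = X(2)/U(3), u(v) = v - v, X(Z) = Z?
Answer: 0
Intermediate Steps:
u(v) = 0
E = ⅔ (E = 2/3 = 2*(⅓) = ⅔ ≈ 0.66667)
(0*E)*u(-3) = (0*(⅔))*0 = 0*0 = 0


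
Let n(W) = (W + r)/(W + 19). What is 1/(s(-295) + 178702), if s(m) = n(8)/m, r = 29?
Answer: 7965/1423361393 ≈ 5.5959e-6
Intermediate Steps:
n(W) = (29 + W)/(19 + W) (n(W) = (W + 29)/(W + 19) = (29 + W)/(19 + W))
s(m) = 37/(27*m) (s(m) = ((29 + 8)/(19 + 8))/m = (37/27)/m = ((1/27)*37)/m = 37/(27*m))
1/(s(-295) + 178702) = 1/((37/27)/(-295) + 178702) = 1/((37/27)*(-1/295) + 178702) = 1/(-37/7965 + 178702) = 1/(1423361393/7965) = 7965/1423361393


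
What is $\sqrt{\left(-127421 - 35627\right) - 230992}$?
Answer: $2 i \sqrt{98510} \approx 627.73 i$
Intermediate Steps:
$\sqrt{\left(-127421 - 35627\right) - 230992} = \sqrt{-163048 - 230992} = \sqrt{-394040} = 2 i \sqrt{98510}$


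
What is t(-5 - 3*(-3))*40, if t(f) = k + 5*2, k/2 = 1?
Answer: 480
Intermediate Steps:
k = 2 (k = 2*1 = 2)
t(f) = 12 (t(f) = 2 + 5*2 = 2 + 10 = 12)
t(-5 - 3*(-3))*40 = 12*40 = 480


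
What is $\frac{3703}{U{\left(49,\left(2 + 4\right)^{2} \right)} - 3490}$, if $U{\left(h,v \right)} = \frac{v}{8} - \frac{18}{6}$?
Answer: $- \frac{7406}{6977} \approx -1.0615$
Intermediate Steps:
$U{\left(h,v \right)} = -3 + \frac{v}{8}$ ($U{\left(h,v \right)} = v \frac{1}{8} - 3 = \frac{v}{8} - 3 = -3 + \frac{v}{8}$)
$\frac{3703}{U{\left(49,\left(2 + 4\right)^{2} \right)} - 3490} = \frac{3703}{\left(-3 + \frac{\left(2 + 4\right)^{2}}{8}\right) - 3490} = \frac{3703}{\left(-3 + \frac{6^{2}}{8}\right) - 3490} = \frac{3703}{\left(-3 + \frac{1}{8} \cdot 36\right) - 3490} = \frac{3703}{\left(-3 + \frac{9}{2}\right) - 3490} = \frac{3703}{\frac{3}{2} - 3490} = \frac{3703}{- \frac{6977}{2}} = 3703 \left(- \frac{2}{6977}\right) = - \frac{7406}{6977}$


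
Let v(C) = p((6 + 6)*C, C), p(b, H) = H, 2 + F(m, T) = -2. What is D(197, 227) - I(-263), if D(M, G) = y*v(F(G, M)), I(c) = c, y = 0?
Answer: 263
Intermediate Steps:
F(m, T) = -4 (F(m, T) = -2 - 2 = -4)
v(C) = C
D(M, G) = 0 (D(M, G) = 0*(-4) = 0)
D(197, 227) - I(-263) = 0 - 1*(-263) = 0 + 263 = 263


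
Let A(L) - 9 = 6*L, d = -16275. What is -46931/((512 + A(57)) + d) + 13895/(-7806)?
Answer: 76096823/60153036 ≈ 1.2651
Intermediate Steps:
A(L) = 9 + 6*L
-46931/((512 + A(57)) + d) + 13895/(-7806) = -46931/((512 + (9 + 6*57)) - 16275) + 13895/(-7806) = -46931/((512 + (9 + 342)) - 16275) + 13895*(-1/7806) = -46931/((512 + 351) - 16275) - 13895/7806 = -46931/(863 - 16275) - 13895/7806 = -46931/(-15412) - 13895/7806 = -46931*(-1/15412) - 13895/7806 = 46931/15412 - 13895/7806 = 76096823/60153036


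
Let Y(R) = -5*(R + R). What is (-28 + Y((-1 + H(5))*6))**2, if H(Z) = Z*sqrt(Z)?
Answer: 451024 - 19200*sqrt(5) ≈ 4.0809e+5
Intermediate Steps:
H(Z) = Z**(3/2)
Y(R) = -10*R
(-28 + Y((-1 + H(5))*6))**2 = (-28 - 10*(-1 + 5**(3/2))*6)**2 = (-28 - 10*(-1 + 5*sqrt(5))*6)**2 = (-28 - 10*(-6 + 30*sqrt(5)))**2 = (-28 + (60 - 300*sqrt(5)))**2 = (32 - 300*sqrt(5))**2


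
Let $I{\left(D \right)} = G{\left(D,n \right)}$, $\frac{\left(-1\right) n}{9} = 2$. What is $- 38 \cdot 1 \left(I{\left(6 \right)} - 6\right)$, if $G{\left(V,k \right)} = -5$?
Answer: $418$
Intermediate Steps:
$n = -18$ ($n = \left(-9\right) 2 = -18$)
$I{\left(D \right)} = -5$
$- 38 \cdot 1 \left(I{\left(6 \right)} - 6\right) = - 38 \cdot 1 \left(-5 - 6\right) = - 38 \cdot 1 \left(-11\right) = \left(-38\right) \left(-11\right) = 418$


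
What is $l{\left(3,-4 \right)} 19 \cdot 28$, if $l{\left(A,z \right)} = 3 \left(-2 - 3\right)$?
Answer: $-7980$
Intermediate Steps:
$l{\left(A,z \right)} = -15$ ($l{\left(A,z \right)} = 3 \left(-5\right) = -15$)
$l{\left(3,-4 \right)} 19 \cdot 28 = \left(-15\right) 19 \cdot 28 = \left(-285\right) 28 = -7980$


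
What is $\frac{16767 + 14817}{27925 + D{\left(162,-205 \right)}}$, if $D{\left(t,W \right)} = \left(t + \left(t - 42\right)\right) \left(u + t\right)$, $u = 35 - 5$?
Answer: $\frac{31584}{82069} \approx 0.38485$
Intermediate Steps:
$u = 30$ ($u = 35 - 5 = 30$)
$D{\left(t,W \right)} = \left(-42 + 2 t\right) \left(30 + t\right)$ ($D{\left(t,W \right)} = \left(t + \left(t - 42\right)\right) \left(30 + t\right) = \left(t + \left(-42 + t\right)\right) \left(30 + t\right) = \left(-42 + 2 t\right) \left(30 + t\right)$)
$\frac{16767 + 14817}{27925 + D{\left(162,-205 \right)}} = \frac{16767 + 14817}{27925 + \left(-1260 + 2 \cdot 162^{2} + 18 \cdot 162\right)} = \frac{31584}{27925 + \left(-1260 + 2 \cdot 26244 + 2916\right)} = \frac{31584}{27925 + \left(-1260 + 52488 + 2916\right)} = \frac{31584}{27925 + 54144} = \frac{31584}{82069}$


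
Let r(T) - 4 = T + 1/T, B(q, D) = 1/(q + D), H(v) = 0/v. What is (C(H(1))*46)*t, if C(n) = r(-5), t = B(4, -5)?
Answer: 276/5 ≈ 55.200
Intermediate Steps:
H(v) = 0
B(q, D) = 1/(D + q)
t = -1 (t = 1/(-5 + 4) = 1/(-1) = -1)
r(T) = 4 + T + 1/T (r(T) = 4 + (T + 1/T) = 4 + T + 1/T)
C(n) = -6/5 (C(n) = 4 - 5 + 1/(-5) = 4 - 5 - ⅕ = -6/5)
(C(H(1))*46)*t = -6/5*46*(-1) = -276/5*(-1) = 276/5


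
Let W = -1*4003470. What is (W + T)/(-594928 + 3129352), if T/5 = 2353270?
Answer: 970360/316803 ≈ 3.0630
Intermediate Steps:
T = 11766350 (T = 5*2353270 = 11766350)
W = -4003470
(W + T)/(-594928 + 3129352) = (-4003470 + 11766350)/(-594928 + 3129352) = 7762880/2534424 = 7762880*(1/2534424) = 970360/316803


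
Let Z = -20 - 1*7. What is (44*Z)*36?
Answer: -42768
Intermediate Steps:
Z = -27 (Z = -20 - 7 = -27)
(44*Z)*36 = (44*(-27))*36 = -1188*36 = -42768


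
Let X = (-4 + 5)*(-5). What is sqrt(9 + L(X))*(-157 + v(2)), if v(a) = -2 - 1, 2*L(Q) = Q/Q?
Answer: -80*sqrt(38) ≈ -493.15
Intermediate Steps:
X = -5 (X = 1*(-5) = -5)
L(Q) = 1/2 (L(Q) = (Q/Q)/2 = (1/2)*1 = 1/2)
v(a) = -3
sqrt(9 + L(X))*(-157 + v(2)) = sqrt(9 + 1/2)*(-157 - 3) = sqrt(19/2)*(-160) = (sqrt(38)/2)*(-160) = -80*sqrt(38)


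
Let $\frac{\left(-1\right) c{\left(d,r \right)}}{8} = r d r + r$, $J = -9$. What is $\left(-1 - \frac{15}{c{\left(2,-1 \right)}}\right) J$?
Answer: $- \frac{63}{8} \approx -7.875$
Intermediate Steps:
$c{\left(d,r \right)} = - 8 r - 8 d r^{2}$ ($c{\left(d,r \right)} = - 8 \left(r d r + r\right) = - 8 \left(d r r + r\right) = - 8 \left(d r^{2} + r\right) = - 8 \left(r + d r^{2}\right) = - 8 r - 8 d r^{2}$)
$\left(-1 - \frac{15}{c{\left(2,-1 \right)}}\right) J = \left(-1 - \frac{15}{\left(-8\right) \left(-1\right) \left(1 + 2 \left(-1\right)\right)}\right) \left(-9\right) = \left(-1 - \frac{15}{\left(-8\right) \left(-1\right) \left(1 - 2\right)}\right) \left(-9\right) = \left(-1 - \frac{15}{\left(-8\right) \left(-1\right) \left(-1\right)}\right) \left(-9\right) = \left(-1 - \frac{15}{-8}\right) \left(-9\right) = \left(-1 - - \frac{15}{8}\right) \left(-9\right) = \left(-1 + \frac{15}{8}\right) \left(-9\right) = \frac{7}{8} \left(-9\right) = - \frac{63}{8}$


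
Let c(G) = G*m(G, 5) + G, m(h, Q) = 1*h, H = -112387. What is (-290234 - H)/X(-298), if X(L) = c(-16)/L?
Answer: 26499203/120 ≈ 2.2083e+5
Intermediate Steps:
m(h, Q) = h
c(G) = G + G² (c(G) = G*G + G = G² + G = G + G²)
X(L) = 240/L (X(L) = (-16*(1 - 16))/L = (-16*(-15))/L = 240/L)
(-290234 - H)/X(-298) = (-290234 - 1*(-112387))/((240/(-298))) = (-290234 + 112387)/((240*(-1/298))) = -177847/(-120/149) = -177847*(-149/120) = 26499203/120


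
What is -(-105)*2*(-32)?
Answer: -6720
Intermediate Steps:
-(-105)*2*(-32) = -15*(-14)*(-32) = 210*(-32) = -6720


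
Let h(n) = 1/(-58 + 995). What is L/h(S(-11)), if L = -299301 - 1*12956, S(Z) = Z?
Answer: -292584809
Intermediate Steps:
h(n) = 1/937
L = -312257 (L = -299301 - 12956 = -312257)
L/h(S(-11)) = -312257/1/937 = -312257*937 = -292584809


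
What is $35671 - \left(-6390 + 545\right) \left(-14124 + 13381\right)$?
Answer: $-4307164$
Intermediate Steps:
$35671 - \left(-6390 + 545\right) \left(-14124 + 13381\right) = 35671 - \left(-5845\right) \left(-743\right) = 35671 - 4342835 = -4307164$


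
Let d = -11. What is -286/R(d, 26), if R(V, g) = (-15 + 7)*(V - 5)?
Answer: -143/64 ≈ -2.2344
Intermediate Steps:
R(V, g) = 40 - 8*V (R(V, g) = -8*(-5 + V) = 40 - 8*V)
-286/R(d, 26) = -286/(40 - 8*(-11)) = -286/(40 + 88) = -286/128 = -286*1/128 = -143/64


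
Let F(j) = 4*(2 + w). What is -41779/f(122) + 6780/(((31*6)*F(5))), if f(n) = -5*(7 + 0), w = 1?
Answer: 7790669/6510 ≈ 1196.7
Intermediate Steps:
f(n) = -35 (f(n) = -5*7 = -35)
F(j) = 12 (F(j) = 4*(2 + 1) = 4*3 = 12)
-41779/f(122) + 6780/(((31*6)*F(5))) = -41779/(-35) + 6780/(((31*6)*12)) = -41779*(-1/35) + 6780/((186*12)) = 41779/35 + 6780/2232 = 41779/35 + 6780*(1/2232) = 41779/35 + 565/186 = 7790669/6510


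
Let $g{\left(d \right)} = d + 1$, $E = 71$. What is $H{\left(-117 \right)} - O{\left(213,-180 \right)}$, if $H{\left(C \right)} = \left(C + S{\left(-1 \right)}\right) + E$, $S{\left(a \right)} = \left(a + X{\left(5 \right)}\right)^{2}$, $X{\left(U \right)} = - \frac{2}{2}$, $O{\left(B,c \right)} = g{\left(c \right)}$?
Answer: $137$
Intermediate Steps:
$g{\left(d \right)} = 1 + d$
$O{\left(B,c \right)} = 1 + c$
$X{\left(U \right)} = -1$ ($X{\left(U \right)} = \left(-2\right) \frac{1}{2} = -1$)
$S{\left(a \right)} = \left(-1 + a\right)^{2}$ ($S{\left(a \right)} = \left(a - 1\right)^{2} = \left(-1 + a\right)^{2}$)
$H{\left(C \right)} = 75 + C$ ($H{\left(C \right)} = \left(C + \left(-1 - 1\right)^{2}\right) + 71 = \left(C + \left(-2\right)^{2}\right) + 71 = \left(C + 4\right) + 71 = \left(4 + C\right) + 71 = 75 + C$)
$H{\left(-117 \right)} - O{\left(213,-180 \right)} = \left(75 - 117\right) - \left(1 - 180\right) = -42 - -179 = -42 + 179 = 137$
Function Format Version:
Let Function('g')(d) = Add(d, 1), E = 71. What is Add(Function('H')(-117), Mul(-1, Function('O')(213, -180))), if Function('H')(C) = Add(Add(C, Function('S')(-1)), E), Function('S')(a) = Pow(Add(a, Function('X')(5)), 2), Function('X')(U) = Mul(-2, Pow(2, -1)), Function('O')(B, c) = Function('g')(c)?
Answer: 137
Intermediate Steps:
Function('g')(d) = Add(1, d)
Function('O')(B, c) = Add(1, c)
Function('X')(U) = -1 (Function('X')(U) = Mul(-2, Rational(1, 2)) = -1)
Function('S')(a) = Pow(Add(-1, a), 2) (Function('S')(a) = Pow(Add(a, -1), 2) = Pow(Add(-1, a), 2))
Function('H')(C) = Add(75, C) (Function('H')(C) = Add(Add(C, Pow(Add(-1, -1), 2)), 71) = Add(Add(C, Pow(-2, 2)), 71) = Add(Add(C, 4), 71) = Add(Add(4, C), 71) = Add(75, C))
Add(Function('H')(-117), Mul(-1, Function('O')(213, -180))) = Add(Add(75, -117), Mul(-1, Add(1, -180))) = Add(-42, Mul(-1, -179)) = Add(-42, 179) = 137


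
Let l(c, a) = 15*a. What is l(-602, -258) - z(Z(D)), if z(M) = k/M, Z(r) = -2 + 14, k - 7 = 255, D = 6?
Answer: -23351/6 ≈ -3891.8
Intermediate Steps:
k = 262 (k = 7 + 255 = 262)
Z(r) = 12
z(M) = 262/M
l(-602, -258) - z(Z(D)) = 15*(-258) - 262/12 = -3870 - 262/12 = -3870 - 1*131/6 = -3870 - 131/6 = -23351/6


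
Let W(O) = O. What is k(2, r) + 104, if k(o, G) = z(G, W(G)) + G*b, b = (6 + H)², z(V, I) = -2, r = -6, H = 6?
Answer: -762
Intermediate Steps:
b = 144 (b = (6 + 6)² = 12² = 144)
k(o, G) = -2 + 144*G (k(o, G) = -2 + G*144 = -2 + 144*G)
k(2, r) + 104 = (-2 + 144*(-6)) + 104 = (-2 - 864) + 104 = -866 + 104 = -762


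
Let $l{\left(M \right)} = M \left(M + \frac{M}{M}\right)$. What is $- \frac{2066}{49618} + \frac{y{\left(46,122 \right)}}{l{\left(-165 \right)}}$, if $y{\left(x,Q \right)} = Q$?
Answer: $- \frac{12463141}{335665770} \approx -0.03713$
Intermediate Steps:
$l{\left(M \right)} = M \left(1 + M\right)$ ($l{\left(M \right)} = M \left(M + 1\right) = M \left(1 + M\right)$)
$- \frac{2066}{49618} + \frac{y{\left(46,122 \right)}}{l{\left(-165 \right)}} = - \frac{2066}{49618} + \frac{122}{\left(-165\right) \left(1 - 165\right)} = \left(-2066\right) \frac{1}{49618} + \frac{122}{\left(-165\right) \left(-164\right)} = - \frac{1033}{24809} + \frac{122}{27060} = - \frac{1033}{24809} + 122 \cdot \frac{1}{27060} = - \frac{1033}{24809} + \frac{61}{13530} = - \frac{12463141}{335665770}$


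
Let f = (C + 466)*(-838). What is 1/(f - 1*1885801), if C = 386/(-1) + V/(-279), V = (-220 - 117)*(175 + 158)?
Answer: -31/70987093 ≈ -4.3670e-7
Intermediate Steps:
V = -112221 (V = -337*333 = -112221)
C = 503/31 (C = 386/(-1) - 112221/(-279) = 386*(-1) - 112221*(-1/279) = -386 + 12469/31 = 503/31 ≈ 16.226)
f = -12527262/31 (f = (503/31 + 466)*(-838) = (14949/31)*(-838) = -12527262/31 ≈ -4.0411e+5)
1/(f - 1*1885801) = 1/(-12527262/31 - 1*1885801) = 1/(-12527262/31 - 1885801) = 1/(-70987093/31) = -31/70987093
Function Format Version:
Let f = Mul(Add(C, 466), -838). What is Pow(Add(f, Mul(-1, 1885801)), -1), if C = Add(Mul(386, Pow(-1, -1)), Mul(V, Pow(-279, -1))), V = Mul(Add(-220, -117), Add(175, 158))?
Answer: Rational(-31, 70987093) ≈ -4.3670e-7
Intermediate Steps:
V = -112221 (V = Mul(-337, 333) = -112221)
C = Rational(503, 31) (C = Add(Mul(386, Pow(-1, -1)), Mul(-112221, Pow(-279, -1))) = Add(Mul(386, -1), Mul(-112221, Rational(-1, 279))) = Add(-386, Rational(12469, 31)) = Rational(503, 31) ≈ 16.226)
f = Rational(-12527262, 31) (f = Mul(Add(Rational(503, 31), 466), -838) = Mul(Rational(14949, 31), -838) = Rational(-12527262, 31) ≈ -4.0411e+5)
Pow(Add(f, Mul(-1, 1885801)), -1) = Pow(Add(Rational(-12527262, 31), Mul(-1, 1885801)), -1) = Pow(Add(Rational(-12527262, 31), -1885801), -1) = Pow(Rational(-70987093, 31), -1) = Rational(-31, 70987093)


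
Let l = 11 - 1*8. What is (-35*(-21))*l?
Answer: 2205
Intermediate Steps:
l = 3 (l = 11 - 8 = 3)
(-35*(-21))*l = -35*(-21)*3 = 735*3 = 2205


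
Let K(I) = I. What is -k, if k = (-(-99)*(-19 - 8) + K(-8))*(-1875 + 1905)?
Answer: 80430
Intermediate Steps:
k = -80430 (k = (-(-99)*(-19 - 8) - 8)*(-1875 + 1905) = (-(-99)*(-27) - 8)*30 = (-99*27 - 8)*30 = (-2673 - 8)*30 = -2681*30 = -80430)
-k = -1*(-80430) = 80430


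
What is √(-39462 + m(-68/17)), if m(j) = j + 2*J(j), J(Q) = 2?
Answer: I*√39462 ≈ 198.65*I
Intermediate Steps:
m(j) = 4 + j (m(j) = j + 2*2 = j + 4 = 4 + j)
√(-39462 + m(-68/17)) = √(-39462 + (4 - 68/17)) = √(-39462 + (4 - 68*1/17)) = √(-39462 + (4 - 4)) = √(-39462 + 0) = √(-39462) = I*√39462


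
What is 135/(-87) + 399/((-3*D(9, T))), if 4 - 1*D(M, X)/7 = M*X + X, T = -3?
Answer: -2081/986 ≈ -2.1105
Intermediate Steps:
D(M, X) = 28 - 7*X - 7*M*X (D(M, X) = 28 - 7*(M*X + X) = 28 - 7*(X + M*X) = 28 + (-7*X - 7*M*X) = 28 - 7*X - 7*M*X)
135/(-87) + 399/((-3*D(9, T))) = 135/(-87) + 399/((-3*(28 - 7*(-3) - 7*9*(-3)))) = 135*(-1/87) + 399/((-3*(28 + 21 + 189))) = -45/29 + 399/((-3*238)) = -45/29 + 399/(-714) = -45/29 + 399*(-1/714) = -45/29 - 19/34 = -2081/986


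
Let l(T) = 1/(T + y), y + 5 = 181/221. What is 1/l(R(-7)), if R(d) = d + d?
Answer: -4018/221 ≈ -18.181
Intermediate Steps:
R(d) = 2*d
y = -924/221 (y = -5 + 181/221 = -924/221 ≈ -4.1810)
l(T) = 1/(-924/221 + T) (l(T) = 1/(T - 924/221) = 1/(-924/221 + T))
1/l(R(-7)) = 1/(221/(-924 + 221*(2*(-7)))) = 1/(221/(-924 + 221*(-14))) = 1/(221/(-924 - 3094)) = 1/(221/(-4018)) = 1/(221*(-1/4018)) = 1/(-221/4018) = -4018/221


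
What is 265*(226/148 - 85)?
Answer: -1636905/74 ≈ -22120.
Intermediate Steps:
265*(226/148 - 85) = 265*(226*(1/148) - 85) = 265*(113/74 - 85) = 265*(-6177/74) = -1636905/74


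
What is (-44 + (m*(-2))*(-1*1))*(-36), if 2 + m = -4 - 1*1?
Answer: 2088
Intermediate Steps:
m = -7 (m = -2 + (-4 - 1*1) = -2 + (-4 - 1) = -2 - 5 = -7)
(-44 + (m*(-2))*(-1*1))*(-36) = (-44 + (-7*(-2))*(-1*1))*(-36) = (-44 + 14*(-1))*(-36) = (-44 - 14)*(-36) = -58*(-36) = 2088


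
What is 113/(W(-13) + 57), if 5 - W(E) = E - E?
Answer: 113/62 ≈ 1.8226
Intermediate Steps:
W(E) = 5 (W(E) = 5 - (E - E) = 5 - 1*0 = 5 + 0 = 5)
113/(W(-13) + 57) = 113/(5 + 57) = 113/62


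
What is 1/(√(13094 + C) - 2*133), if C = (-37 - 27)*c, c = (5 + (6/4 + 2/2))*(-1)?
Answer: -133/28591 - √13574/57182 ≈ -0.0066893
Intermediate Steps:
c = -15/2 (c = (5 + (6*(¼) + 2*(½)))*(-1) = (5 + (3/2 + 1))*(-1) = (5 + 5/2)*(-1) = (15/2)*(-1) = -15/2 ≈ -7.5000)
C = 480 (C = (-37 - 27)*(-15/2) = -64*(-15/2) = 480)
1/(√(13094 + C) - 2*133) = 1/(√(13094 + 480) - 2*133) = 1/(√13574 - 266) = 1/(-266 + √13574)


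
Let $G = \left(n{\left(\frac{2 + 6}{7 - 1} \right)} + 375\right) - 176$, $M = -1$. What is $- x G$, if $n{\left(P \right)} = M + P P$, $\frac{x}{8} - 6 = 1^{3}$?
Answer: $- \frac{100688}{9} \approx -11188.0$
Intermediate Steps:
$x = 56$ ($x = 48 + 8 \cdot 1^{3} = 48 + 8 \cdot 1 = 48 + 8 = 56$)
$n{\left(P \right)} = -1 + P^{2}$ ($n{\left(P \right)} = -1 + P P = -1 + P^{2}$)
$G = \frac{1798}{9}$ ($G = \left(\left(-1 + \left(\frac{2 + 6}{7 - 1}\right)^{2}\right) + 375\right) - 176 = \left(\left(-1 + \left(\frac{8}{6}\right)^{2}\right) + 375\right) - 176 = \left(\left(-1 + \left(8 \cdot \frac{1}{6}\right)^{2}\right) + 375\right) - 176 = \left(\left(-1 + \left(\frac{4}{3}\right)^{2}\right) + 375\right) - 176 = \left(\left(-1 + \frac{16}{9}\right) + 375\right) - 176 = \left(\frac{7}{9} + 375\right) - 176 = \frac{3382}{9} - 176 = \frac{1798}{9} \approx 199.78$)
$- x G = \left(-1\right) 56 \cdot \frac{1798}{9} = \left(-56\right) \frac{1798}{9} = - \frac{100688}{9}$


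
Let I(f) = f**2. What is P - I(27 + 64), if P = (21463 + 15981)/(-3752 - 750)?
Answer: -18659253/2251 ≈ -8289.3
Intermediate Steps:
P = -18722/2251 (P = 37444/(-4502) = 37444*(-1/4502) = -18722/2251 ≈ -8.3172)
P - I(27 + 64) = -18722/2251 - (27 + 64)**2 = -18722/2251 - 1*91**2 = -18722/2251 - 1*8281 = -18722/2251 - 8281 = -18659253/2251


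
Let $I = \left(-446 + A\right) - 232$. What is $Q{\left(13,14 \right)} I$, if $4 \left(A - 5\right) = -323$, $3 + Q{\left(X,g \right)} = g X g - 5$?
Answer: $-1914525$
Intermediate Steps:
$Q{\left(X,g \right)} = -8 + X g^{2}$ ($Q{\left(X,g \right)} = -3 + \left(g X g - 5\right) = -3 + \left(X g g - 5\right) = -3 + \left(X g^{2} - 5\right) = -3 + \left(-5 + X g^{2}\right) = -8 + X g^{2}$)
$A = - \frac{303}{4}$ ($A = 5 + \frac{1}{4} \left(-323\right) = 5 - \frac{323}{4} = - \frac{303}{4} \approx -75.75$)
$I = - \frac{3015}{4}$ ($I = \left(-446 - \frac{303}{4}\right) - 232 = - \frac{2087}{4} - 232 = - \frac{3015}{4} \approx -753.75$)
$Q{\left(13,14 \right)} I = \left(-8 + 13 \cdot 14^{2}\right) \left(- \frac{3015}{4}\right) = \left(-8 + 13 \cdot 196\right) \left(- \frac{3015}{4}\right) = \left(-8 + 2548\right) \left(- \frac{3015}{4}\right) = 2540 \left(- \frac{3015}{4}\right) = -1914525$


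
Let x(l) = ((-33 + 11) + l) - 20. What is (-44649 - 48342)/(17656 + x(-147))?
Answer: -92991/17467 ≈ -5.3238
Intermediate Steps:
x(l) = -42 + l (x(l) = (-22 + l) - 20 = -42 + l)
(-44649 - 48342)/(17656 + x(-147)) = (-44649 - 48342)/(17656 + (-42 - 147)) = -92991/(17656 - 189) = -92991/17467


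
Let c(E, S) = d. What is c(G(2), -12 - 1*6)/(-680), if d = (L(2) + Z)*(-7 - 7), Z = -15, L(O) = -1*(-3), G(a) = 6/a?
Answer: -21/85 ≈ -0.24706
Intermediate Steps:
L(O) = 3
d = 168 (d = (3 - 15)*(-7 - 7) = -12*(-14) = 168)
c(E, S) = 168
c(G(2), -12 - 1*6)/(-680) = 168/(-680) = 168*(-1/680) = -21/85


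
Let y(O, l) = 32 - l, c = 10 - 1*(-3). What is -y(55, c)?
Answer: -19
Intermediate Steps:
c = 13 (c = 10 + 3 = 13)
-y(55, c) = -(32 - 1*13) = -(32 - 13) = -1*19 = -19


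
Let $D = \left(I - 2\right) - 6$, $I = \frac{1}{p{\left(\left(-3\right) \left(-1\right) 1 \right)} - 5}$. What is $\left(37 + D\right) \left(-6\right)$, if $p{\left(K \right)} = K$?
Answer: $-171$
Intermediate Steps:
$I = - \frac{1}{2}$ ($I = \frac{1}{\left(-3\right) \left(-1\right) 1 - 5} = \frac{1}{3 \cdot 1 - 5} = \frac{1}{3 - 5} = \frac{1}{-2} = - \frac{1}{2} \approx -0.5$)
$D = - \frac{17}{2}$ ($D = \left(- \frac{1}{2} - 2\right) - 6 = - \frac{5}{2} - 6 = - \frac{17}{2} \approx -8.5$)
$\left(37 + D\right) \left(-6\right) = \left(37 - \frac{17}{2}\right) \left(-6\right) = \frac{57}{2} \left(-6\right) = -171$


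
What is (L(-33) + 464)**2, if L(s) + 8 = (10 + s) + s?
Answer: 160000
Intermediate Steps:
L(s) = 2 + 2*s (L(s) = -8 + ((10 + s) + s) = -8 + (10 + 2*s) = 2 + 2*s)
(L(-33) + 464)**2 = ((2 + 2*(-33)) + 464)**2 = ((2 - 66) + 464)**2 = (-64 + 464)**2 = 400**2 = 160000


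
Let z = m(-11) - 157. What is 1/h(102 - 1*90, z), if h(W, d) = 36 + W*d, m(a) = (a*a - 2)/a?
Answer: -11/21756 ≈ -0.00050561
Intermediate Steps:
m(a) = (-2 + a²)/a (m(a) = (a² - 2)/a = (-2 + a²)/a)
z = -1846/11 (z = (-11 - 2/(-11)) - 157 = (-11 - 2*(-1/11)) - 157 = (-11 + 2/11) - 157 = -119/11 - 157 = -1846/11 ≈ -167.82)
1/h(102 - 1*90, z) = 1/(36 + (102 - 1*90)*(-1846/11)) = 1/(36 + (102 - 90)*(-1846/11)) = 1/(36 + 12*(-1846/11)) = 1/(36 - 22152/11) = 1/(-21756/11) = -11/21756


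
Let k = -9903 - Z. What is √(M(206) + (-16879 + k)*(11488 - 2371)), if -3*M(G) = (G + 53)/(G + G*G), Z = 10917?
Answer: I*√624966756470993838/42642 ≈ 18539.0*I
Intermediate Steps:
k = -20820 (k = -9903 - 1*10917 = -9903 - 10917 = -20820)
M(G) = -(53 + G)/(3*(G + G²)) (M(G) = -(G + 53)/(3*(G + G*G)) = -(53 + G)/(3*(G + G²)))
√(M(206) + (-16879 + k)*(11488 - 2371)) = √((⅓)*(-53 - 1*206)/(206*(1 + 206)) + (-16879 - 20820)*(11488 - 2371)) = √((⅓)*(1/206)*(-53 - 206)/207 - 37699*9117) = √((⅓)*(1/206)*(1/207)*(-259) - 343701783) = √(-259/127926 - 343701783) = √(-43968394292317/127926) = I*√624966756470993838/42642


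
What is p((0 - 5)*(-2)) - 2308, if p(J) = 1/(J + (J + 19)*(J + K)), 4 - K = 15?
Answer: -43853/19 ≈ -2308.1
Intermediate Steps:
K = -11 (K = 4 - 1*15 = 4 - 15 = -11)
p(J) = 1/(J + (-11 + J)*(19 + J)) (p(J) = 1/(J + (J + 19)*(J - 11)) = 1/(J + (19 + J)*(-11 + J)) = 1/(J + (-11 + J)*(19 + J)))
p((0 - 5)*(-2)) - 2308 = 1/(-209 + ((0 - 5)*(-2))**2 + 9*((0 - 5)*(-2))) - 2308 = 1/(-209 + (-5*(-2))**2 + 9*(-5*(-2))) - 2308 = 1/(-209 + 10**2 + 9*10) - 2308 = 1/(-209 + 100 + 90) - 2308 = 1/(-19) - 2308 = -1/19 - 2308 = -43853/19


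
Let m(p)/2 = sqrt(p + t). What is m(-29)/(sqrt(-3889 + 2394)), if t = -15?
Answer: 4*sqrt(16445)/1495 ≈ 0.34311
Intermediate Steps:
m(p) = 2*sqrt(-15 + p) (m(p) = 2*sqrt(p - 15) = 2*sqrt(-15 + p))
m(-29)/(sqrt(-3889 + 2394)) = (2*sqrt(-15 - 29))/(sqrt(-3889 + 2394)) = (2*sqrt(-44))/(sqrt(-1495)) = (2*(2*I*sqrt(11)))/((I*sqrt(1495))) = (4*I*sqrt(11))*(-I*sqrt(1495)/1495) = 4*sqrt(16445)/1495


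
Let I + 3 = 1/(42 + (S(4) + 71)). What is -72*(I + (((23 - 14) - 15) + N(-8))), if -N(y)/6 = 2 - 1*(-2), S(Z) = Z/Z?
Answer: 45132/19 ≈ 2375.4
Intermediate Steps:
S(Z) = 1
I = -341/114 (I = -3 + 1/(42 + (1 + 71)) = -3 + 1/(42 + 72) = -3 + 1/114 = -341/114 ≈ -2.9912)
N(y) = -24 (N(y) = -6*(2 - 1*(-2)) = -6*(2 + 2) = -6*4 = -24)
-72*(I + (((23 - 14) - 15) + N(-8))) = -72*(-341/114 + (((23 - 14) - 15) - 24)) = -72*(-341/114 + ((9 - 15) - 24)) = -72*(-341/114 + (-6 - 24)) = -72*(-341/114 - 30) = -72*(-3761/114) = 45132/19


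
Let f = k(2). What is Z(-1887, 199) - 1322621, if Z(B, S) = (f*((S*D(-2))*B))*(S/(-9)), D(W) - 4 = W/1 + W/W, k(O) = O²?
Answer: 98313495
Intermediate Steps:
D(W) = 5 + W (D(W) = 4 + (W/1 + W/W) = 4 + (W*1 + 1) = 4 + (W + 1) = 4 + (1 + W) = 5 + W)
f = 4 (f = 2² = 4)
Z(B, S) = -4*B*S²/3 (Z(B, S) = (4*((S*(5 - 2))*B))*(S/(-9)) = (4*((S*3)*B))*(S*(-⅑)) = (4*((3*S)*B))*(-S/9) = (4*(3*B*S))*(-S/9) = (12*B*S)*(-S/9) = -4*B*S²/3)
Z(-1887, 199) - 1322621 = -4/3*(-1887)*199² - 1322621 = -4/3*(-1887)*39601 - 1322621 = 99636116 - 1322621 = 98313495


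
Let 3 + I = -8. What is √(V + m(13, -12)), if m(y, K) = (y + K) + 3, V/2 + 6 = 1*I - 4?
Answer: I*√38 ≈ 6.1644*I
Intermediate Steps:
I = -11 (I = -3 - 8 = -11)
V = -42 (V = -12 + 2*(1*(-11) - 4) = -12 + 2*(-11 - 4) = -12 + 2*(-15) = -12 - 30 = -42)
m(y, K) = 3 + K + y (m(y, K) = (K + y) + 3 = 3 + K + y)
√(V + m(13, -12)) = √(-42 + (3 - 12 + 13)) = √(-42 + 4) = √(-38) = I*√38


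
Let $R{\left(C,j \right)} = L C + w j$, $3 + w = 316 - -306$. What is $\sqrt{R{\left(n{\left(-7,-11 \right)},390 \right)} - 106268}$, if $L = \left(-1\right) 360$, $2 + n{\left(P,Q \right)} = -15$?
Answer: $\sqrt{141262} \approx 375.85$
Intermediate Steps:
$n{\left(P,Q \right)} = -17$ ($n{\left(P,Q \right)} = -2 - 15 = -17$)
$w = 619$ ($w = -3 + \left(316 - -306\right) = -3 + \left(316 + 306\right) = -3 + 622 = 619$)
$L = -360$
$R{\left(C,j \right)} = - 360 C + 619 j$
$\sqrt{R{\left(n{\left(-7,-11 \right)},390 \right)} - 106268} = \sqrt{\left(\left(-360\right) \left(-17\right) + 619 \cdot 390\right) - 106268} = \sqrt{\left(6120 + 241410\right) - 106268} = \sqrt{247530 - 106268} = \sqrt{141262}$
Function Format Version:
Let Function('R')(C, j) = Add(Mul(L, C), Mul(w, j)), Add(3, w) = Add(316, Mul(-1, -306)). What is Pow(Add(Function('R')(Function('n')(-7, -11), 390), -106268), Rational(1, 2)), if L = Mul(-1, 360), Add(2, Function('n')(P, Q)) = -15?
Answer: Pow(141262, Rational(1, 2)) ≈ 375.85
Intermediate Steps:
Function('n')(P, Q) = -17 (Function('n')(P, Q) = Add(-2, -15) = -17)
w = 619 (w = Add(-3, Add(316, Mul(-1, -306))) = Add(-3, Add(316, 306)) = Add(-3, 622) = 619)
L = -360
Function('R')(C, j) = Add(Mul(-360, C), Mul(619, j))
Pow(Add(Function('R')(Function('n')(-7, -11), 390), -106268), Rational(1, 2)) = Pow(Add(Add(Mul(-360, -17), Mul(619, 390)), -106268), Rational(1, 2)) = Pow(Add(Add(6120, 241410), -106268), Rational(1, 2)) = Pow(Add(247530, -106268), Rational(1, 2)) = Pow(141262, Rational(1, 2))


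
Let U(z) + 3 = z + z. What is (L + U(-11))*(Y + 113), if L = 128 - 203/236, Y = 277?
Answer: 4700475/118 ≈ 39835.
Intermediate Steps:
U(z) = -3 + 2*z (U(z) = -3 + (z + z) = -3 + 2*z)
L = 30005/236 (L = 128 - 203/236 = 30005/236 ≈ 127.14)
(L + U(-11))*(Y + 113) = (30005/236 + (-3 + 2*(-11)))*(277 + 113) = (30005/236 + (-3 - 22))*390 = (30005/236 - 25)*390 = (24105/236)*390 = 4700475/118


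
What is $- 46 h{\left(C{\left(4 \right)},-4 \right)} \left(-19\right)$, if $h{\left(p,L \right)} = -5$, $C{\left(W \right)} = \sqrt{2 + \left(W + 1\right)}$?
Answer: $-4370$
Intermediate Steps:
$C{\left(W \right)} = \sqrt{3 + W}$ ($C{\left(W \right)} = \sqrt{2 + \left(1 + W\right)} = \sqrt{3 + W}$)
$- 46 h{\left(C{\left(4 \right)},-4 \right)} \left(-19\right) = \left(-46\right) \left(-5\right) \left(-19\right) = 230 \left(-19\right) = -4370$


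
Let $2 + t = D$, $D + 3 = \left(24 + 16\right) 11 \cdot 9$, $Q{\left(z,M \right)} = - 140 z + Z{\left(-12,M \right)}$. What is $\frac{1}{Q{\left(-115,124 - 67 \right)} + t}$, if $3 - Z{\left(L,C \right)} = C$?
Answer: $\frac{1}{20001} \approx 4.9997 \cdot 10^{-5}$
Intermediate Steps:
$Z{\left(L,C \right)} = 3 - C$
$Q{\left(z,M \right)} = 3 - M - 140 z$ ($Q{\left(z,M \right)} = - 140 z - \left(-3 + M\right) = 3 - M - 140 z$)
$D = 3957$ ($D = -3 + \left(24 + 16\right) 11 \cdot 9 = -3 + 40 \cdot 11 \cdot 9 = -3 + 440 \cdot 9 = -3 + 3960 = 3957$)
$t = 3955$ ($t = -2 + 3957 = 3955$)
$\frac{1}{Q{\left(-115,124 - 67 \right)} + t} = \frac{1}{\left(3 - \left(124 - 67\right) - -16100\right) + 3955} = \frac{1}{\left(3 - 57 + 16100\right) + 3955} = \frac{1}{16046 + 3955} = \frac{1}{20001}$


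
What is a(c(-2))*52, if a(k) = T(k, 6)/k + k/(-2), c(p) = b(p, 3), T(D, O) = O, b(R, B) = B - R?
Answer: -338/5 ≈ -67.600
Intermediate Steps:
c(p) = 3 - p
a(k) = 6/k - k/2 (a(k) = 6/k + k/(-2) = 6/k + k*(-½) = 6/k - k/2)
a(c(-2))*52 = (6/(3 - 1*(-2)) - (3 - 1*(-2))/2)*52 = (6/(3 + 2) - (3 + 2)/2)*52 = (6/5 - ½*5)*52 = (6*(⅕) - 5/2)*52 = (6/5 - 5/2)*52 = -13/10*52 = -338/5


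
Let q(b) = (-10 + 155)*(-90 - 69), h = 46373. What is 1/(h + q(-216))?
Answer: 1/23318 ≈ 4.2885e-5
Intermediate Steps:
q(b) = -23055 (q(b) = 145*(-159) = -23055)
1/(h + q(-216)) = 1/(46373 - 23055) = 1/23318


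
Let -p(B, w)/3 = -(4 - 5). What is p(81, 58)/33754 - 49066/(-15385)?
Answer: 1656127609/519305290 ≈ 3.1891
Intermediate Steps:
p(B, w) = -3 (p(B, w) = -(-3)*(4 - 5) = -(-3)*(-1) = -3*1 = -3)
p(81, 58)/33754 - 49066/(-15385) = -3/33754 - 49066/(-15385) = -3*1/33754 - 49066*(-1/15385) = -3/33754 + 49066/15385 = 1656127609/519305290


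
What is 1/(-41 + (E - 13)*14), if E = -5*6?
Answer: -1/643 ≈ -0.0015552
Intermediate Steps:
E = -30
1/(-41 + (E - 13)*14) = 1/(-41 + (-30 - 13)*14) = 1/(-41 - 43*14) = 1/(-41 - 602) = 1/(-643) = -1/643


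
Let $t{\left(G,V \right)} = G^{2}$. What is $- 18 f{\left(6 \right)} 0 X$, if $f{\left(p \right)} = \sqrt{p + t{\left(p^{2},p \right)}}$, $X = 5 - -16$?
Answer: $0$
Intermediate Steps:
$X = 21$ ($X = 5 + 16 = 21$)
$f{\left(p \right)} = \sqrt{p + p^{4}}$ ($f{\left(p \right)} = \sqrt{p + \left(p^{2}\right)^{2}} = \sqrt{p + p^{4}}$)
$- 18 f{\left(6 \right)} 0 X = - 18 \sqrt{6 + 6^{4}} \cdot 0 \cdot 21 = - 18 \sqrt{6 + 1296} \cdot 0 = - 18 \sqrt{1302} \cdot 0 = 0$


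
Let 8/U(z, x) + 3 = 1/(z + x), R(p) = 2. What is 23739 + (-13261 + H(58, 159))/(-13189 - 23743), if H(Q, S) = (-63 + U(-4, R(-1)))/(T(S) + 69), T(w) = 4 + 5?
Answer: 478701137371/20164872 ≈ 23739.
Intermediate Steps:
U(z, x) = 8/(-3 + 1/(x + z)) (U(z, x) = 8/(-3 + 1/(z + x)) = 8/(-3 + 1/(x + z)))
T(w) = 9
H(Q, S) = -457/546 (H(Q, S) = (-63 + 8*(-1*2 - 1*(-4))/(-1 + 3*2 + 3*(-4)))/(9 + 69) = (-63 + 8*(-2 + 4)/(-1 + 6 - 12))/78 = (-63 + 8*2/(-7))*(1/78) = (-63 + 8*(-⅐)*2)*(1/78) = (-63 - 16/7)*(1/78) = -457/7*1/78 = -457/546)
23739 + (-13261 + H(58, 159))/(-13189 - 23743) = 23739 + (-13261 - 457/546)/(-13189 - 23743) = 23739 - 7240963/546/(-36932) = 23739 - 7240963/546*(-1/36932) = 23739 + 7240963/20164872 = 478701137371/20164872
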